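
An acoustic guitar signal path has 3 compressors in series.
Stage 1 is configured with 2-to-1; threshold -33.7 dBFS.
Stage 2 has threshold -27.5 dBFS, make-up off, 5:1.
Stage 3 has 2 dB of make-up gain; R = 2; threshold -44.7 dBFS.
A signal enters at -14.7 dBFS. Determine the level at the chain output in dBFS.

Stage 1: 19 dB above -33.7 dBFS, reduced 2:1 to 9.5 dB above → -24.2 dBFS.
Stage 2: overshoot 3.3 dB → 3.3/5 = 0.66 dB → -26.84 dBFS.
Stage 3: 17.86 dB above -44.7 dBFS, reduced 2:1 to 8.93 dB above → -35.77 dBFS; +2 dB make-up → -33.77 dBFS.

-33.77 dBFS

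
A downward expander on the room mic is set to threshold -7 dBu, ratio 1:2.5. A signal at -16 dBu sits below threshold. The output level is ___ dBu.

-29.5 dBu

Undershoot = (-7) − (-16) = 9 dB.
At 1:2.5, that expands to 22.5 dB under threshold.
Output = -7 − 22.5 = -29.5 dBu.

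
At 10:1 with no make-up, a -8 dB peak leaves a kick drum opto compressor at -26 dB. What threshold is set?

-28 dB

Input is 20 dB above T (since output overshoot × R = input overshoot: (-26 − T)·10 = -8 − T gives T = -28 dB).
Check: -28 + (-8 − (-28))/10 = -28 + 2 = -26 dB. ✓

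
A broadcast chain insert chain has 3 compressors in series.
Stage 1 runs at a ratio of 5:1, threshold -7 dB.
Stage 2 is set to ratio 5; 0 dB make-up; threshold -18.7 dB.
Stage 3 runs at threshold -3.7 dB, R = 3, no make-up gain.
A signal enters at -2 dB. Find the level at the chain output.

Stage 1: overshoot 5 dB → 5/5 = 1 dB → -6 dB.
Stage 2: -6 dB is 12.7 dB over -18.7 dB; at 5:1 that becomes 2.54 dB over, giving -16.16 dB.
Stage 3: -16.16 dB is at or below the -3.7 dB threshold — no compression; output -16.16 dB.

-16.16 dB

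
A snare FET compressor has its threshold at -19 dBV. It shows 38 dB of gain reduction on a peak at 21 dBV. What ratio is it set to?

Input overshoot = 21 − (-19) = 40 dB.
Output overshoot = 40 − 38 = 2 dB.
Ratio = input overshoot / output overshoot = 40 / 2 = 20.

20:1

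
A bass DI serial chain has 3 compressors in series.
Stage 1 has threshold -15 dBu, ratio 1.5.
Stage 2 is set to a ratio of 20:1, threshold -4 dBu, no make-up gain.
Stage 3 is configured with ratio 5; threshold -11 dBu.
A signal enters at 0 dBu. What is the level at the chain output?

Stage 1: 0 dBu is 15 dB over -15 dBu; at 1.5:1 that becomes 10 dB over, giving -5 dBu.
Stage 2: -5 dBu ≤ -4 dBu, so stage 2 doesn't engage; output -5 dBu.
Stage 3: overshoot 6 dB → 6/5 = 1.2 dB → -9.8 dBu.

-9.8 dBu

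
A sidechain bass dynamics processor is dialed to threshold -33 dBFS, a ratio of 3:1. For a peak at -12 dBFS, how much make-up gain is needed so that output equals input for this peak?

14 dB

The peak compresses to -33 + 21/3 = -26 dBFS.
To reach -12 dBFS requires -12 − (-26) = 14 dB of make-up.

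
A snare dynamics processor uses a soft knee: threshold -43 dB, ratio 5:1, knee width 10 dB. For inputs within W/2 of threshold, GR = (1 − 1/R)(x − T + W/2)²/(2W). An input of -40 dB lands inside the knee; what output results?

x − T + W/2 = -40 − (-43) + 5 = 8.
GR = (1 − 1/5) × 8² / 20 = 0.8 × 64 / 20 = 2.56 dB.
Output = -40 − 2.56 = -42.56 dB.

-42.56 dB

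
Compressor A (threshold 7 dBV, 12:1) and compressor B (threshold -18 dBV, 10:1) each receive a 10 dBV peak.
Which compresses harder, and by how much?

B, by 22.45 dB

A: 3 dB over, compressed to 0.25 dB over, so 2.75 dB of GR.
B: 28 dB over, compressed to 2.8 dB over, so 25.2 dB of GR.
B reduces 22.45 dB more.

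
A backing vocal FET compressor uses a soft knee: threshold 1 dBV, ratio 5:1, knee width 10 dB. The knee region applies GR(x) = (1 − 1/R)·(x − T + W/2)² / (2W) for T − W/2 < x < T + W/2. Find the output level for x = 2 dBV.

x − T + W/2 = 2 − 1 + 5 = 6.
GR = (1 − 1/5) × 6² / 20 = 0.8 × 36 / 20 = 1.44 dB.
Output = 2 − 1.44 = 0.56 dBV.

0.56 dBV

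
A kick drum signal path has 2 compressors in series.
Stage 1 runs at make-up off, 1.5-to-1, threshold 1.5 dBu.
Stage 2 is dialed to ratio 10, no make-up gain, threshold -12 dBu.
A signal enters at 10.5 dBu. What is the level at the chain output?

-10.05 dBu

Stage 1: 10.5 dBu is 9 dB over 1.5 dBu; at 1.5:1 that becomes 6 dB over, giving 7.5 dBu.
Stage 2: 7.5 dBu is 19.5 dB over -12 dBu; at 10:1 that becomes 1.95 dB over, giving -10.05 dBu.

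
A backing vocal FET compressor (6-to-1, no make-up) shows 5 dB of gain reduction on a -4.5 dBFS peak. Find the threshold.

-10.5 dBFS

Let T be the threshold. Output overshoot = (input overshoot)/R, so -9.5 − T = (-4.5 − T)/6.
6·(-9.5 − T) = -4.5 − T → 5·T = -57 − (-4.5) = -52.5.
T = -52.5/5 = -10.5 dBFS.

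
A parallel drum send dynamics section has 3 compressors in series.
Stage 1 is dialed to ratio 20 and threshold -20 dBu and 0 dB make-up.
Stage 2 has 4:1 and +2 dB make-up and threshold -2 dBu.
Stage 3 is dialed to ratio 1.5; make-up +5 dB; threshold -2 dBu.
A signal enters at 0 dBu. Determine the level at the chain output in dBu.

Stage 1: overshoot 20 dB → 20/20 = 1 dB → -19 dBu.
Stage 2: below threshold (-19 ≤ -2); passes unchanged; make-up brings it to -17 dBu.
Stage 3: below threshold (-17 ≤ -2); passes unchanged; make-up brings it to -12 dBu.

-12 dBu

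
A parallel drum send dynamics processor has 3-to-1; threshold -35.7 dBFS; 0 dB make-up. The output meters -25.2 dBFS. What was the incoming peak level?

Post-compression overshoot = -25.2 − (-35.7) = 10.5 dB.
Undo the ratio: input overshoot = 10.5 × 3 = 31.5 dB, giving input = -4.2 dBFS.

-4.2 dBFS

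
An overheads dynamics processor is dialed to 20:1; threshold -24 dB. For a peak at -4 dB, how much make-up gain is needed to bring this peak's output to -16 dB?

The peak compresses to -24 + 20/20 = -23 dB.
To reach -16 dB requires -16 − (-23) = 7 dB of make-up.

7 dB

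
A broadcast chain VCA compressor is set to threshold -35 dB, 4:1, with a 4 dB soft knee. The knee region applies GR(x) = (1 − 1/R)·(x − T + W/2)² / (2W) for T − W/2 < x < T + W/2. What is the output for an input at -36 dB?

x − T + W/2 = -36 − (-35) + 2 = 1.
GR = (1 − 1/4) × 1² / 8 = 0.75 × 1 / 8 = 0.09375 dB.
Output = -36 − 0.09375 = -36.09375 dB.

-36.09375 dB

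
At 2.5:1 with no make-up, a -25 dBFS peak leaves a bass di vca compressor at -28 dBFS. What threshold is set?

-30 dBFS

Let T be the threshold. Output overshoot = (input overshoot)/R, so -28 − T = (-25 − T)/2.5.
2.5·(-28 − T) = -25 − T → 1.5·T = -70 − (-25) = -45.
T = -45/1.5 = -30 dBFS.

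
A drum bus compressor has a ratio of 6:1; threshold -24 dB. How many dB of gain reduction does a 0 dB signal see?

Overshoot = 0 − (-24) = 24 dB.
After 6:1 compression the overshoot becomes 24/6 = 4 dB.
So the signal is attenuated by 24 − 4 = 20 dB.

20 dB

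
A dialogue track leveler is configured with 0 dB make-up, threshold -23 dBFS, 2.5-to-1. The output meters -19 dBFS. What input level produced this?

-13 dBFS

The compressed level sits -19 − (-23) = 4 dB over threshold.
Input overshoot = R × output overshoot = 10 dB → input = -23 + 10 = -13 dBFS.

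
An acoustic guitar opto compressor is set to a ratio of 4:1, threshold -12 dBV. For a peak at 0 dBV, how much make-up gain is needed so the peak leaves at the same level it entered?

9 dB

Overshoot 12 dB → 12/4 = 3 dB after compression, so the compressed level is -12 + 3 = -9 dBV.
Make-up = target − compressed = 0 − (-9) = 9 dB.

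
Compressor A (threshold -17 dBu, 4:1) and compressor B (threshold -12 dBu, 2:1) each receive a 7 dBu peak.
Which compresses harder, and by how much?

A, by 8.5 dB

A: overshoot 24 dB → output overshoot 6 dB → GR 18 dB.
B: overshoot 19 dB → output overshoot 9.5 dB → GR 9.5 dB.
Difference: 8.5 dB in favour of A.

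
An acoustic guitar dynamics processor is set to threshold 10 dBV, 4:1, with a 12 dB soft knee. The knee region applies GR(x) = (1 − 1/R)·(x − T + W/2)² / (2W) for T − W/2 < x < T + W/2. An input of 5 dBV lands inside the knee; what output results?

4.96875 dBV

x − T + W/2 = 5 − 10 + 6 = 1.
GR = (1 − 1/4) × 1² / 24 = 0.75 × 1 / 24 = 0.03125 dB.
Output = 5 − 0.03125 = 4.96875 dBV.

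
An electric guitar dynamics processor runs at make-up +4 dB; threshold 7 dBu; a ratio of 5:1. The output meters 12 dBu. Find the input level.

12 dBu

Stripping the +4 dB make-up gives 8 dBu at the gain stage.
That's 1 dB above the 7 dBu threshold.
Input overshoot = R × output overshoot = 5 dB → input = 7 + 5 = 12 dBu.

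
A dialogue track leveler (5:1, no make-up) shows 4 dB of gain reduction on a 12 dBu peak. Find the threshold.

7 dBu

Input is 5 dB above T (since output overshoot × R = input overshoot: (8 − T)·5 = 12 − T gives T = 7 dBu).
Check: 7 + (12 − 7)/5 = 7 + 1 = 8 dBu. ✓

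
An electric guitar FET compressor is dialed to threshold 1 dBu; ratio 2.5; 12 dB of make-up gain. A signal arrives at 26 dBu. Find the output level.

23 dBu

The input is 25 dB above the 1 dBu threshold.
The 25 dB excess becomes 10 dB after 2.5:1 reduction.
Output = 1 + 10 = 11 dBu; make-up adds 12 dB, giving 23 dBu.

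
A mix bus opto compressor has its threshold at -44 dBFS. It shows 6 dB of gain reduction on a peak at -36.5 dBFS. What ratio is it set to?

5:1

Input overshoot = -36.5 − (-44) = 7.5 dB.
Output overshoot = 7.5 − 6 = 1.5 dB.
Ratio = input overshoot / output overshoot = 7.5 / 1.5 = 5.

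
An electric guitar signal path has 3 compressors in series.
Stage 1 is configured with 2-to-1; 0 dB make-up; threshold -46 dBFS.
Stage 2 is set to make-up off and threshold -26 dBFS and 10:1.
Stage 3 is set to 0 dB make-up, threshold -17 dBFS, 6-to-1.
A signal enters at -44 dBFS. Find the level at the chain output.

-45 dBFS

Stage 1: -44 dBFS is 2 dB over -46 dBFS; at 2:1 that becomes 1 dB over, giving -45 dBFS.
Stage 2: -45 dBFS is at or below the -26 dBFS threshold — no compression; output -45 dBFS.
Stage 3: -45 dBFS ≤ -17 dBFS, so stage 3 doesn't engage; output -45 dBFS.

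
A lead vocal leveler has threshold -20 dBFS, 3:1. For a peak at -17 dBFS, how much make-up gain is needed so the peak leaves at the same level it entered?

Without make-up, output = threshold + overshoot/3 = -20 + 1 = -19 dBFS.
Gap to target: 2 dB.

2 dB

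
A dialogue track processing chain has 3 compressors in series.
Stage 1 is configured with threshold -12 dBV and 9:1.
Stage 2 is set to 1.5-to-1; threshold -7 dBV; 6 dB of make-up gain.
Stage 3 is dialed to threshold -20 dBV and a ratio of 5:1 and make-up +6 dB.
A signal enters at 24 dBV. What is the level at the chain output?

Stage 1: overshoot 36 dB → 36/9 = 4 dB → -8 dBV.
Stage 2: -8 dBV is at or below the -7 dBV threshold — no compression; make-up brings it to -2 dBV.
Stage 3: -2 dBV is 18 dB over -20 dBV; at 5:1 that becomes 3.6 dB over, giving -16.4 dBV; +6 dB make-up → -10.4 dBV.

-10.4 dBV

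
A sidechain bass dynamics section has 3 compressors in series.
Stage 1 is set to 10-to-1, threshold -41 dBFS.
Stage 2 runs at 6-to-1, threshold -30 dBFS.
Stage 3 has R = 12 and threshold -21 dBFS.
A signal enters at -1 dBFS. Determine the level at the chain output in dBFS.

Stage 1: 40 dB above -41 dBFS, reduced 10:1 to 4 dB above → -37 dBFS.
Stage 2: -37 dBFS ≤ -30 dBFS, so stage 2 doesn't engage; output -37 dBFS.
Stage 3: -37 dBFS ≤ -21 dBFS, so stage 3 doesn't engage; output -37 dBFS.

-37 dBFS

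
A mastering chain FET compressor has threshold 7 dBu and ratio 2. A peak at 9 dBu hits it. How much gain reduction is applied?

The signal is 2 dB above threshold.
At 2:1, output sits 2/2 = 1 dB above threshold.
Gain reduction = 2 − 1 = 1 dB.

1 dB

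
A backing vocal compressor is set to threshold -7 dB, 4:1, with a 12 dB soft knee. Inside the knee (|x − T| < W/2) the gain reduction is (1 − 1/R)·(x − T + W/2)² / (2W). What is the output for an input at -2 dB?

x − T + W/2 = -2 − (-7) + 6 = 11.
GR = (1 − 1/4) × 11² / 24 = 0.75 × 121 / 24 = 3.78125 dB.
Output = -2 − 3.78125 = -5.78125 dB.

-5.78125 dB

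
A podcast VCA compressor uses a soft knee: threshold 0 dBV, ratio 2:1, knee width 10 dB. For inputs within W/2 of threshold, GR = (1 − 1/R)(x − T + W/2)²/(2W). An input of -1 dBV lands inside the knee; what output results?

-1.4 dBV

x − T + W/2 = -1 − 0 + 5 = 4.
GR = (1 − 1/2) × 4² / 20 = 0.5 × 16 / 20 = 0.4 dB.
Output = -1 − 0.4 = -1.4 dBV.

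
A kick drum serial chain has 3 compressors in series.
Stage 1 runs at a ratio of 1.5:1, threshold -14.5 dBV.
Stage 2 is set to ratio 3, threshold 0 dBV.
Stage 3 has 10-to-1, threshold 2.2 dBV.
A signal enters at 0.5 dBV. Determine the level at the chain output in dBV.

-4.5 dBV

Stage 1: overshoot 15 dB → 15/1.5 = 10 dB → -4.5 dBV.
Stage 2: below threshold (-4.5 ≤ 0); passes unchanged; output -4.5 dBV.
Stage 3: below threshold (-4.5 ≤ 2.2); passes unchanged; output -4.5 dBV.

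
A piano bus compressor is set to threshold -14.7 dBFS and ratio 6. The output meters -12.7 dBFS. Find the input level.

That's 2 dB above the -14.7 dBFS threshold.
Undo the ratio: input overshoot = 2 × 6 = 12 dB, giving input = -2.7 dBFS.

-2.7 dBFS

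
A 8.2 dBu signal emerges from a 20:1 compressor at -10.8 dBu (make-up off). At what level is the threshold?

-11.8 dBu

Input is 20 dB above T (since output overshoot × R = input overshoot: (-10.8 − T)·20 = 8.2 − T gives T = -11.8 dBu).
Check: -11.8 + (8.2 − (-11.8))/20 = -11.8 + 1 = -10.8 dBu. ✓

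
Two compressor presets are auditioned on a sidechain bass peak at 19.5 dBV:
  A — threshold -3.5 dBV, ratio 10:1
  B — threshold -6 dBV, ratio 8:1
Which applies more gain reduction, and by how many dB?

B, by 1.6125 dB

A: overshoot 23 dB → output overshoot 2.3 dB → GR 20.7 dB.
B: overshoot 25.5 dB → output overshoot 3.1875 dB → GR 22.3125 dB.
B reduces 1.6125 dB more.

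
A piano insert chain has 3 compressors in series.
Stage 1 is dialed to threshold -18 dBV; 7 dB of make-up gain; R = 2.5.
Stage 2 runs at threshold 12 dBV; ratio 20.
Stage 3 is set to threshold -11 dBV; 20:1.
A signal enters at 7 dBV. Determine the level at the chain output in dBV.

Stage 1: 25 dB above -18 dBV, reduced 2.5:1 to 10 dB above → -8 dBV; +7 dB make-up → -1 dBV.
Stage 2: -1 dBV ≤ 12 dBV, so stage 2 doesn't engage; output -1 dBV.
Stage 3: 10 dB above -11 dBV, reduced 20:1 to 0.5 dB above → -10.5 dBV.

-10.5 dBV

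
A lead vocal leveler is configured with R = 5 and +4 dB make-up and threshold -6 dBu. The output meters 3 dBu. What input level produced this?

Before make-up, the level was 3 − 4 = -1 dBu.
That's 5 dB above the -6 dBu threshold.
Undo the ratio: input overshoot = 5 × 5 = 25 dB, giving input = 19 dBu.

19 dBu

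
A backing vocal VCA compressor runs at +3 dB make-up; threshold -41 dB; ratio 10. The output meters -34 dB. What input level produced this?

-1 dB

Remove make-up: -34 − 3 = -37 dB.
The compressed level sits -37 − (-41) = 4 dB over threshold.
Input overshoot = R × output overshoot = 40 dB → input = -41 + 40 = -1 dB.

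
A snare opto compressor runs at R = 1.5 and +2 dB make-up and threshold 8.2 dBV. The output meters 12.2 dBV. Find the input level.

11.2 dBV

Remove make-up: 12.2 − 2 = 10.2 dBV.
That's 2 dB above the 8.2 dBV threshold.
Before 1.5:1 compression the overshoot was 2 × 1.5 = 3 dB, so input = 8.2 + 3 = 11.2 dBV.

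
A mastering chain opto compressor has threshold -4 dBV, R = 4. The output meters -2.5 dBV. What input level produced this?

2 dBV

The compressed level sits -2.5 − (-4) = 1.5 dB over threshold.
Undo the ratio: input overshoot = 1.5 × 4 = 6 dB, giving input = 2 dBV.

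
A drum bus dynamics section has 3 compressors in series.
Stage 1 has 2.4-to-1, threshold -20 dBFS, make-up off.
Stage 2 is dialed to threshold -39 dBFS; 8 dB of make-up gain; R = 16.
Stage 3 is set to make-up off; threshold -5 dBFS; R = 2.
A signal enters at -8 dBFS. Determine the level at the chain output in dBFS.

-29.5 dBFS

Stage 1: overshoot 12 dB → 12/2.4 = 5 dB → -15 dBFS.
Stage 2: overshoot 24 dB → 24/16 = 1.5 dB → -37.5 dBFS; +8 dB make-up → -29.5 dBFS.
Stage 3: below threshold (-29.5 ≤ -5); passes unchanged; output -29.5 dBFS.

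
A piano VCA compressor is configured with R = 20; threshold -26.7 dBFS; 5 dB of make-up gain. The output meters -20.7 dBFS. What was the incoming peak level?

Stripping the +5 dB make-up gives -25.7 dBFS at the gain stage.
That's 1 dB above the -26.7 dBFS threshold.
Undo the ratio: input overshoot = 1 × 20 = 20 dB, giving input = -6.7 dBFS.

-6.7 dBFS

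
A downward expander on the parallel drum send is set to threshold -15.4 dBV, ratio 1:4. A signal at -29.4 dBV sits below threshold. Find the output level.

-71.4 dBV

The input is 14 dB below the -15.4 dBV threshold.
A 1:4 expander multiplies undershoot by 4: 14 × 4 = 56 dB below threshold.
Output = -15.4 − 56 = -71.4 dBV.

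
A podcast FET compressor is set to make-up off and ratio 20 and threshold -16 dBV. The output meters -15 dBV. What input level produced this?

That's 1 dB above the -16 dBV threshold.
Undo the ratio: input overshoot = 1 × 20 = 20 dB, giving input = 4 dBV.

4 dBV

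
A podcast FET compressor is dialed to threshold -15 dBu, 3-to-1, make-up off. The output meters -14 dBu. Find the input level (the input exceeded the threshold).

Post-compression overshoot = -14 − (-15) = 1 dB.
Before 3:1 compression the overshoot was 1 × 3 = 3 dB, so input = -15 + 3 = -12 dBu.

-12 dBu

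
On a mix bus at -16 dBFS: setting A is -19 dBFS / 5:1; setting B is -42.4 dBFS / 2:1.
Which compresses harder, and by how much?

B, by 10.8 dB

A: overshoot 3 dB → output overshoot 0.6 dB → GR 2.4 dB.
B: overshoot 26.4 dB → output overshoot 13.2 dB → GR 13.2 dB.
B reduces 10.8 dB more.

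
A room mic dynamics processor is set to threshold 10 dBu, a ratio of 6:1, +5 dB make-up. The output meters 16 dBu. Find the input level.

16 dBu

Remove make-up: 16 − 5 = 11 dBu.
Post-compression overshoot = 11 − 10 = 1 dB.
Before 6:1 compression the overshoot was 1 × 6 = 6 dB, so input = 10 + 6 = 16 dBu.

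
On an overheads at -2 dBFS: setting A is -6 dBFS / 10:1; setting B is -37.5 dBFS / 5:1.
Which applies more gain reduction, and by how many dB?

A: GR = 4 − 4/10 = 3.6 dB.
B: GR = 35.5 − 35.5/5 = 28.4 dB.
B reduces 24.8 dB more.

B, by 24.8 dB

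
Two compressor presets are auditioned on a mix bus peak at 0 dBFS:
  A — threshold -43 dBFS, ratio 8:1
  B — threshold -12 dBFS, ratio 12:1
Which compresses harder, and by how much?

A, by 26.625 dB

A: 43 dB over, compressed to 5.375 dB over, so 37.625 dB of GR.
B: 12 dB over, compressed to 1 dB over, so 11 dB of GR.
A reduces 26.625 dB more.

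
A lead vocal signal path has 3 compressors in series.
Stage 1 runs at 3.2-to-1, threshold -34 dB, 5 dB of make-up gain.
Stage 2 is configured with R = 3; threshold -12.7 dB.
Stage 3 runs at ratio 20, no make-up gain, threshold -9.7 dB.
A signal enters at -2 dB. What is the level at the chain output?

Stage 1: -2 dB is 32 dB over -34 dB; at 3.2:1 that becomes 10 dB over, giving -24 dB; +5 dB make-up → -19 dB.
Stage 2: -19 dB ≤ -12.7 dB, so stage 2 doesn't engage; output -19 dB.
Stage 3: -19 dB is at or below the -9.7 dB threshold — no compression; output -19 dB.

-19 dB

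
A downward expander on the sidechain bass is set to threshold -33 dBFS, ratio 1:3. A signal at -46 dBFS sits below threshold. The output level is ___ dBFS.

Below threshold, a 1:3 expander applies gain = (3−1)×(T − x) of attenuation.
(3−1) × 13 = 26 dB, so output = -46 − 26 = -72 dBFS.

-72 dBFS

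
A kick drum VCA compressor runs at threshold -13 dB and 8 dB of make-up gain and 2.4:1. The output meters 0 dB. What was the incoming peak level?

Remove make-up: 0 − 8 = -8 dB.
That's 5 dB above the -13 dB threshold.
Before 2.4:1 compression the overshoot was 5 × 2.4 = 12 dB, so input = -13 + 12 = -1 dB.

-1 dB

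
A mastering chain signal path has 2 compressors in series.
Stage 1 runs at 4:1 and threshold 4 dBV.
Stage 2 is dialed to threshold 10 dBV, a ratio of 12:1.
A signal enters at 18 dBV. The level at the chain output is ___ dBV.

7.5 dBV

Stage 1: overshoot 14 dB → 14/4 = 3.5 dB → 7.5 dBV.
Stage 2: 7.5 dBV is at or below the 10 dBV threshold — no compression; output 7.5 dBV.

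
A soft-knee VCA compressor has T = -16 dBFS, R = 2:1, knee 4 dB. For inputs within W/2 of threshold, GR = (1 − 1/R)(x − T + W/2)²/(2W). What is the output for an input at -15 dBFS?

x − T + W/2 = -15 − (-16) + 2 = 3.
GR = (1 − 1/2) × 3² / 8 = 0.5 × 9 / 8 = 0.5625 dB.
Output = -15 − 0.5625 = -15.5625 dBFS.

-15.5625 dBFS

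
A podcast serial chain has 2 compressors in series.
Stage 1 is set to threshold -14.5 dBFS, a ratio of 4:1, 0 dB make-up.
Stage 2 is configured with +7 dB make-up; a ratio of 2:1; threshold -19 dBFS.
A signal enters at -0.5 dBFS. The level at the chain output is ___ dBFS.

-8 dBFS

Stage 1: -0.5 dBFS is 14 dB over -14.5 dBFS; at 4:1 that becomes 3.5 dB over, giving -11 dBFS.
Stage 2: overshoot 8 dB → 8/2 = 4 dB → -15 dBFS; +7 dB make-up → -8 dBFS.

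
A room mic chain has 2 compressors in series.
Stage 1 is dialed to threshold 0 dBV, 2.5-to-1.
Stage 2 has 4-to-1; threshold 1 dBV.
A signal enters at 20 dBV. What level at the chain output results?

Stage 1: overshoot 20 dB → 20/2.5 = 8 dB → 8 dBV.
Stage 2: 7 dB above 1 dBV, reduced 4:1 to 1.75 dB above → 2.75 dBV.

2.75 dBV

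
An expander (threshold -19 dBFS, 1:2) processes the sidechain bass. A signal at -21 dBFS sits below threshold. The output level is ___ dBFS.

The input is 2 dB below the -19 dBFS threshold.
A 1:2 expander multiplies undershoot by 2: 2 × 2 = 4 dB below threshold.
Output = -19 − 4 = -23 dBFS.

-23 dBFS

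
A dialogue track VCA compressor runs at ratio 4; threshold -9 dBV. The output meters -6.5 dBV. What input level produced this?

That's 2.5 dB above the -9 dBV threshold.
Before 4:1 compression the overshoot was 2.5 × 4 = 10 dB, so input = -9 + 10 = 1 dBV.

1 dBV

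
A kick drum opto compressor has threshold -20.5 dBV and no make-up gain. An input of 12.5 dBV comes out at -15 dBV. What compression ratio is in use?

Input overshoot = 12.5 − (-20.5) = 33 dB; output overshoot = -15 − (-20.5) = 5.5 dB.
Ratio = 33 / 5.5 = 6.

6:1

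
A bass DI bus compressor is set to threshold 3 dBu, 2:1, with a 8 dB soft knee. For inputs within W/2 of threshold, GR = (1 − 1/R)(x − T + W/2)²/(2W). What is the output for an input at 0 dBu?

-0.03125 dBu

x − T + W/2 = 0 − 3 + 4 = 1.
GR = (1 − 1/2) × 1² / 16 = 0.5 × 1 / 16 = 0.03125 dB.
Output = 0 − 0.03125 = -0.03125 dBu.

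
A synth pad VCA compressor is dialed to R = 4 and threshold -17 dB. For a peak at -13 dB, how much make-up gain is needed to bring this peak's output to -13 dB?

Overshoot 4 dB → 4/4 = 1 dB after compression, so the compressed level is -17 + 1 = -16 dB.
Make-up = target − compressed = -13 − (-16) = 3 dB.

3 dB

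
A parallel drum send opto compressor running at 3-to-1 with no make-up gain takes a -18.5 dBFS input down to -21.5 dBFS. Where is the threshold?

-23 dBFS

Gain reduction = -18.5 − (-21.5) = 3 dB; output overshoot = GR / (R − 1) = 3 / 2 = 1.5 dB.
Threshold = output − output overshoot = -21.5 − 1.5 = -23 dBFS.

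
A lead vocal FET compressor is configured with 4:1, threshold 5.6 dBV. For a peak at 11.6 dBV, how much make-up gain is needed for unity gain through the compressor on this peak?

4.5 dB

Without make-up, output = threshold + overshoot/4 = 5.6 + 1.5 = 7.1 dBV.
Gap to target: 4.5 dB.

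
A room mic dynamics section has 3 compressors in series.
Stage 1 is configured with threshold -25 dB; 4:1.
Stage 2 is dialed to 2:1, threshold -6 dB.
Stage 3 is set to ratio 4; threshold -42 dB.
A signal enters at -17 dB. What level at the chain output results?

-37.25 dB

Stage 1: 8 dB above -25 dB, reduced 4:1 to 2 dB above → -23 dB.
Stage 2: below threshold (-23 ≤ -6); passes unchanged; output -23 dB.
Stage 3: overshoot 19 dB → 19/4 = 4.75 dB → -37.25 dB.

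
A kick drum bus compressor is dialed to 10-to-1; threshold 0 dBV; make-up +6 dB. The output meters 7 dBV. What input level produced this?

Before make-up, the level was 7 − 6 = 1 dBV.
The compressed level sits 1 − 0 = 1 dB over threshold.
Before 10:1 compression the overshoot was 1 × 10 = 10 dB, so input = 0 + 10 = 10 dBV.

10 dBV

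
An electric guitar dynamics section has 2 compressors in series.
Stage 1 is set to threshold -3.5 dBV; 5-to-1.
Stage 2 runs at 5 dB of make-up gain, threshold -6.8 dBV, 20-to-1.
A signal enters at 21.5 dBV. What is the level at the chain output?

Stage 1: 25 dB above -3.5 dBV, reduced 5:1 to 5 dB above → 1.5 dBV.
Stage 2: overshoot 8.3 dB → 8.3/20 = 0.415 dB → -6.385 dBV; +5 dB make-up → -1.385 dBV.

-1.385 dBV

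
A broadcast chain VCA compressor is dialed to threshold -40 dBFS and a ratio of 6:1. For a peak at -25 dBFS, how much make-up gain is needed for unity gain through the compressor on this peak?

Overshoot 15 dB → 15/6 = 2.5 dB after compression, so the compressed level is -40 + 2.5 = -37.5 dBFS.
Make-up = target − compressed = -25 − (-37.5) = 12.5 dB.

12.5 dB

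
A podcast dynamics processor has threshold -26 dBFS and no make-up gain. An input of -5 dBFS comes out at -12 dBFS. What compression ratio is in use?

Input overshoot = -5 − (-26) = 21 dB; output overshoot = -12 − (-26) = 14 dB.
Ratio = 21 / 14 = 1.5.

1.5:1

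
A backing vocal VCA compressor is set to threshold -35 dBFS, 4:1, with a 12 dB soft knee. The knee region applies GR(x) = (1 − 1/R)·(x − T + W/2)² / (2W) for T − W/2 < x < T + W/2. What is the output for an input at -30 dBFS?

-33.78125 dBFS

x − T + W/2 = -30 − (-35) + 6 = 11.
GR = (1 − 1/4) × 11² / 24 = 0.75 × 121 / 24 = 3.78125 dB.
Output = -30 − 3.78125 = -33.78125 dBFS.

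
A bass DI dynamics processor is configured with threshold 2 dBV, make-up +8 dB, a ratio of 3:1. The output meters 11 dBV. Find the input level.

5 dBV

Stripping the +8 dB make-up gives 3 dBV at the gain stage.
That's 1 dB above the 2 dBV threshold.
Input overshoot = R × output overshoot = 3 dB → input = 2 + 3 = 5 dBV.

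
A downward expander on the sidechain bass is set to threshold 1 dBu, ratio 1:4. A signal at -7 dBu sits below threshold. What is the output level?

Undershoot = 1 − (-7) = 8 dB.
At 1:4, that expands to 32 dB under threshold.
Output = 1 − 32 = -31 dBu.

-31 dBu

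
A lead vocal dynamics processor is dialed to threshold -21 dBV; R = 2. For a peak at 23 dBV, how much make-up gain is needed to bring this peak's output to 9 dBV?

8 dB

Overshoot 44 dB → 44/2 = 22 dB after compression, so the compressed level is -21 + 22 = 1 dBV.
Make-up = target − compressed = 9 − 1 = 8 dB.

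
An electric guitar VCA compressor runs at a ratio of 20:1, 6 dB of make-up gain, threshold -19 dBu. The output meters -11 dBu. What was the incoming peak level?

21 dBu

Before make-up, the level was -11 − 6 = -17 dBu.
The compressed level sits -17 − (-19) = 2 dB over threshold.
Input overshoot = R × output overshoot = 40 dB → input = -19 + 40 = 21 dBu.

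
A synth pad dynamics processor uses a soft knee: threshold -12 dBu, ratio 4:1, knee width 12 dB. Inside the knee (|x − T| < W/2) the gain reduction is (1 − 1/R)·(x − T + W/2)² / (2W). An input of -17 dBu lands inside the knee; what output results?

-17.03125 dBu

x − T + W/2 = -17 − (-12) + 6 = 1.
GR = (1 − 1/4) × 1² / 24 = 0.75 × 1 / 24 = 0.03125 dB.
Output = -17 − 0.03125 = -17.03125 dBu.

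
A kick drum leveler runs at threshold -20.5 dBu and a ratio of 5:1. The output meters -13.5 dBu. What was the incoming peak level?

14.5 dBu

That's 7 dB above the -20.5 dBu threshold.
Input overshoot = R × output overshoot = 35 dB → input = -20.5 + 35 = 14.5 dBu.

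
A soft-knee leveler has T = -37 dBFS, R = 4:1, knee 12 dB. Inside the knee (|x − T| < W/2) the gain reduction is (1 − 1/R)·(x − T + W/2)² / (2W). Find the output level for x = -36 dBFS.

-37.53125 dBFS

x − T + W/2 = -36 − (-37) + 6 = 7.
GR = (1 − 1/4) × 7² / 24 = 0.75 × 49 / 24 = 1.53125 dB.
Output = -36 − 1.53125 = -37.53125 dBFS.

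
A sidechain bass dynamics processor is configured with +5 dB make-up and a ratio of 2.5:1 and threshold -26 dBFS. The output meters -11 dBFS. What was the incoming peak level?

-1 dBFS

Stripping the +5 dB make-up gives -16 dBFS at the gain stage.
Post-compression overshoot = -16 − (-26) = 10 dB.
Before 2.5:1 compression the overshoot was 10 × 2.5 = 25 dB, so input = -26 + 25 = -1 dBFS.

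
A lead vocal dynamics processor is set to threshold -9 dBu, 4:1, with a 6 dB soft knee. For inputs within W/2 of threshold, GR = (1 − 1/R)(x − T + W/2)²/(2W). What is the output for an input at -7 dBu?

-8.5625 dBu

x − T + W/2 = -7 − (-9) + 3 = 5.
GR = (1 − 1/4) × 5² / 12 = 0.75 × 25 / 12 = 1.5625 dB.
Output = -7 − 1.5625 = -8.5625 dBu.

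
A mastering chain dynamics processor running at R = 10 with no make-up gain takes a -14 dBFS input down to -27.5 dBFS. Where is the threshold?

-29 dBFS

Let T be the threshold. Output overshoot = (input overshoot)/R, so -27.5 − T = (-14 − T)/10.
10·(-27.5 − T) = -14 − T → 9·T = -275 − (-14) = -261.
T = -261/9 = -29 dBFS.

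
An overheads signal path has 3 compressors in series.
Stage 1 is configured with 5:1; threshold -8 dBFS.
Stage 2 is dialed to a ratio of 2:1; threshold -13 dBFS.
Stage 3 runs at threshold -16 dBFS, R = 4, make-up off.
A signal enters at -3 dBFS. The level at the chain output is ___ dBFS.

-14.5 dBFS

Stage 1: -3 dBFS is 5 dB over -8 dBFS; at 5:1 that becomes 1 dB over, giving -7 dBFS.
Stage 2: -7 dBFS is 6 dB over -13 dBFS; at 2:1 that becomes 3 dB over, giving -10 dBFS.
Stage 3: 6 dB above -16 dBFS, reduced 4:1 to 1.5 dB above → -14.5 dBFS.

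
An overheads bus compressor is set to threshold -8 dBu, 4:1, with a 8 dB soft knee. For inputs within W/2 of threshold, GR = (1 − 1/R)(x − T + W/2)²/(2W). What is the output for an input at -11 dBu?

-11.046875 dBu

x − T + W/2 = -11 − (-8) + 4 = 1.
GR = (1 − 1/4) × 1² / 16 = 0.75 × 1 / 16 = 0.046875 dB.
Output = -11 − 0.046875 = -11.046875 dBu.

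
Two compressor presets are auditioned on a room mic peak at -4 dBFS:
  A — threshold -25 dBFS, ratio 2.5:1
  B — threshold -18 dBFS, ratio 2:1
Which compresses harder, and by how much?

A: GR = 21 − 21/2.5 = 12.6 dB.
B: GR = 14 − 14/2 = 7 dB.
A reduces 5.6 dB more.

A, by 5.6 dB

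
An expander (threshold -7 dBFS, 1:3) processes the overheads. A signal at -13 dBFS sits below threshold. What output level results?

-25 dBFS

Undershoot = (-7) − (-13) = 6 dB.
At 1:3, that expands to 18 dB under threshold.
Output = -7 − 18 = -25 dBFS.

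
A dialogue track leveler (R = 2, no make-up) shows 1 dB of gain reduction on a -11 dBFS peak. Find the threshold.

-13 dBFS

Let T be the threshold. Output overshoot = (input overshoot)/R, so -12 − T = (-11 − T)/2.
2·(-12 − T) = -11 − T → 1·T = -24 − (-11) = -13.
T = -13/1 = -13 dBFS.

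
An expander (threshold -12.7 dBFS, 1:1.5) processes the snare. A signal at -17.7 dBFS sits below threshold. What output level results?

Below threshold, a 1:1.5 expander applies gain = (1.5−1)×(T − x) of attenuation.
(1.5−1) × 5 = 2.5 dB, so output = -17.7 − 2.5 = -20.2 dBFS.

-20.2 dBFS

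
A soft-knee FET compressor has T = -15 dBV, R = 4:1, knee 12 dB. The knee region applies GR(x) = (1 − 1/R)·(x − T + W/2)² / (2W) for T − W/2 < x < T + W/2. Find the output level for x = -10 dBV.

-13.78125 dBV

x − T + W/2 = -10 − (-15) + 6 = 11.
GR = (1 − 1/4) × 11² / 24 = 0.75 × 121 / 24 = 3.78125 dB.
Output = -10 − 3.78125 = -13.78125 dBV.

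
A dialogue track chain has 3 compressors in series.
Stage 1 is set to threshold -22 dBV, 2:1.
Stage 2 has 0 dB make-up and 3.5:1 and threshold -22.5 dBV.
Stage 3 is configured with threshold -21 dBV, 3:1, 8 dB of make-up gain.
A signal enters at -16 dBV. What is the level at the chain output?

Stage 1: 6 dB above -22 dBV, reduced 2:1 to 3 dB above → -19 dBV.
Stage 2: -19 dBV is 3.5 dB over -22.5 dBV; at 3.5:1 that becomes 1 dB over, giving -21.5 dBV.
Stage 3: below threshold (-21.5 ≤ -21); passes unchanged; make-up brings it to -13.5 dBV.

-13.5 dBV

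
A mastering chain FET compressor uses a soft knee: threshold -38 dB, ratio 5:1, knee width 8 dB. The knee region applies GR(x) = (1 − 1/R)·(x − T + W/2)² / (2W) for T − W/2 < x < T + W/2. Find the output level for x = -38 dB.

x − T + W/2 = -38 − (-38) + 4 = 4.
GR = (1 − 1/5) × 4² / 16 = 0.8 × 16 / 16 = 0.8 dB.
Output = -38 − 0.8 = -38.8 dB.

-38.8 dB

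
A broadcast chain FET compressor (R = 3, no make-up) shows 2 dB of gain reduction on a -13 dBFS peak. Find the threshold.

Gain reduction = -13 − (-15) = 2 dB; output overshoot = GR / (R − 1) = 2 / 2 = 1 dB.
Threshold = output − output overshoot = -15 − 1 = -16 dBFS.

-16 dBFS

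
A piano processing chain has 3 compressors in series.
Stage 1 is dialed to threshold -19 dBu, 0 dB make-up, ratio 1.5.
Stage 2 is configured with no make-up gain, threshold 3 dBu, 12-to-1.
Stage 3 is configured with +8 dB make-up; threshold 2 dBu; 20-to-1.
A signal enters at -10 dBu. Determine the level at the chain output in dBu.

-5 dBu

Stage 1: 9 dB above -19 dBu, reduced 1.5:1 to 6 dB above → -13 dBu.
Stage 2: -13 dBu ≤ 3 dBu, so stage 2 doesn't engage; output -13 dBu.
Stage 3: -13 dBu is at or below the 2 dBu threshold — no compression; make-up brings it to -5 dBu.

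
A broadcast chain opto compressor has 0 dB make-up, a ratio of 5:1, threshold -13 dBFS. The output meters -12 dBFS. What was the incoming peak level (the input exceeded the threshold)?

That's 1 dB above the -13 dBFS threshold.
Before 5:1 compression the overshoot was 1 × 5 = 5 dB, so input = -13 + 5 = -8 dBFS.

-8 dBFS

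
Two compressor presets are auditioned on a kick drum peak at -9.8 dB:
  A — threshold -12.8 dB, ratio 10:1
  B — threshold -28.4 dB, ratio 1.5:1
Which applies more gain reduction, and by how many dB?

B, by 3.5 dB

A: GR = 3 − 3/10 = 2.7 dB.
B: GR = 18.6 − 18.6/1.5 = 6.2 dB.
B applies 3.5 dB more gain reduction.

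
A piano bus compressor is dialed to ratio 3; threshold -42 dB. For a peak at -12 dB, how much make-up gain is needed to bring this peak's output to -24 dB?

8 dB

Overshoot 30 dB → 30/3 = 10 dB after compression, so the compressed level is -42 + 10 = -32 dB.
Make-up = target − compressed = -24 − (-32) = 8 dB.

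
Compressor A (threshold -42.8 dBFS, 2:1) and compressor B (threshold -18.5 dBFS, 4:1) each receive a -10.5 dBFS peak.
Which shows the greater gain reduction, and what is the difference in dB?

A, by 10.15 dB

A: overshoot 32.3 dB → output overshoot 16.15 dB → GR 16.15 dB.
B: overshoot 8 dB → output overshoot 2 dB → GR 6 dB.
Difference: 10.15 dB in favour of A.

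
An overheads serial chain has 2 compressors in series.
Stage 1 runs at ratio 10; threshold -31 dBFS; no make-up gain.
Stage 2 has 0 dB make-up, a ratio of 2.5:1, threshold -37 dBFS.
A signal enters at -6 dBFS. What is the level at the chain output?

Stage 1: overshoot 25 dB → 25/10 = 2.5 dB → -28.5 dBFS.
Stage 2: 8.5 dB above -37 dBFS, reduced 2.5:1 to 3.4 dB above → -33.6 dBFS.

-33.6 dBFS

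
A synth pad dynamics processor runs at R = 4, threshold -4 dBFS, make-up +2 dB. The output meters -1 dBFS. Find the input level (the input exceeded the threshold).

0 dBFS

Before make-up, the level was -1 − 2 = -3 dBFS.
The compressed level sits -3 − (-4) = 1 dB over threshold.
Undo the ratio: input overshoot = 1 × 4 = 4 dB, giving input = 0 dBFS.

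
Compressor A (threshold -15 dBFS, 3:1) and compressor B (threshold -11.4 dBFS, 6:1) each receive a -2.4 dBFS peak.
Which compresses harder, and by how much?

A, by 0.9 dB

A: overshoot 12.6 dB → output overshoot 4.2 dB → GR 8.4 dB.
B: overshoot 9 dB → output overshoot 1.5 dB → GR 7.5 dB.
A reduces 0.9 dB more.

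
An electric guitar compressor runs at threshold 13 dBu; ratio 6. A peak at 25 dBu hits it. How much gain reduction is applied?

10 dB

Overshoot = 25 − 13 = 12 dB.
A 6:1 ratio leaves 2 dB of that excess.
GR = overshoot in − overshoot out = 12 − 2 = 10 dB.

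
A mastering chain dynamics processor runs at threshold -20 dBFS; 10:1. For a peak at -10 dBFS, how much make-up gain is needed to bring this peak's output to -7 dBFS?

12 dB

The peak compresses to -20 + 10/10 = -19 dBFS.
To reach -7 dBFS requires -7 − (-19) = 12 dB of make-up.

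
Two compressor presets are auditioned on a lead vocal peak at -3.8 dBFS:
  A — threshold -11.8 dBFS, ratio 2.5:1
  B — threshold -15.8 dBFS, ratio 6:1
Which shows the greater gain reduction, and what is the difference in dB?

B, by 5.2 dB

A: 8 dB over, compressed to 3.2 dB over, so 4.8 dB of GR.
B: 12 dB over, compressed to 2 dB over, so 10 dB of GR.
B reduces 5.2 dB more.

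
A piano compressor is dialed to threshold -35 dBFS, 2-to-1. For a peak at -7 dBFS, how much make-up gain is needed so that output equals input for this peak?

14 dB

Overshoot 28 dB → 28/2 = 14 dB after compression, so the compressed level is -35 + 14 = -21 dBFS.
Make-up = target − compressed = -7 − (-21) = 14 dB.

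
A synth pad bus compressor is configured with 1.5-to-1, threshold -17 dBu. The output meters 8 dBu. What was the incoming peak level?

20.5 dBu

That's 25 dB above the -17 dBu threshold.
Input overshoot = R × output overshoot = 37.5 dB → input = -17 + 37.5 = 20.5 dBu.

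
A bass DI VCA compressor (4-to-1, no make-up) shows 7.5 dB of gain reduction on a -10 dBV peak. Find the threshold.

Gain reduction = -10 − (-17.5) = 7.5 dB; output overshoot = GR / (R − 1) = 7.5 / 3 = 2.5 dB.
Threshold = output − output overshoot = -17.5 − 2.5 = -20 dBV.

-20 dBV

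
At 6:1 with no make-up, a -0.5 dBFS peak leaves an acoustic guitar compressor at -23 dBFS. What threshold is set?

Gain reduction = -0.5 − (-23) = 22.5 dB; output overshoot = GR / (R − 1) = 22.5 / 5 = 4.5 dB.
Threshold = output − output overshoot = -23 − 4.5 = -27.5 dBFS.

-27.5 dBFS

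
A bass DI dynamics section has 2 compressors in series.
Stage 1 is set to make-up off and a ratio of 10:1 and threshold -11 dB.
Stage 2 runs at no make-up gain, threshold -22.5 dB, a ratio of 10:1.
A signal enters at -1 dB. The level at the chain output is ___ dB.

Stage 1: 10 dB above -11 dB, reduced 10:1 to 1 dB above → -10 dB.
Stage 2: overshoot 12.5 dB → 12.5/10 = 1.25 dB → -21.25 dB.

-21.25 dB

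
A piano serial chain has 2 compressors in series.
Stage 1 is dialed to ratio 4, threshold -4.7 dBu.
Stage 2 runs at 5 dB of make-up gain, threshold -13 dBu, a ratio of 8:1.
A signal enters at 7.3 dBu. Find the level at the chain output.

Stage 1: overshoot 12 dB → 12/4 = 3 dB → -1.7 dBu.
Stage 2: 11.3 dB above -13 dBu, reduced 8:1 to 1.4125 dB above → -11.5875 dBu; +5 dB make-up → -6.5875 dBu.

-6.5875 dBu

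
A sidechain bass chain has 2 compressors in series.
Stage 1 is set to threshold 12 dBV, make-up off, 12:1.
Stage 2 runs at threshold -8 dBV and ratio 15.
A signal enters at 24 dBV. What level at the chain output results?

Stage 1: 24 dBV is 12 dB over 12 dBV; at 12:1 that becomes 1 dB over, giving 13 dBV.
Stage 2: 13 dBV is 21 dB over -8 dBV; at 15:1 that becomes 1.4 dB over, giving -6.6 dBV.

-6.6 dBV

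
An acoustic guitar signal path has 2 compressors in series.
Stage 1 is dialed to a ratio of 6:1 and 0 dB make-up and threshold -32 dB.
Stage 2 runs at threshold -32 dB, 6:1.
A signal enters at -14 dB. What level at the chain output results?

Stage 1: -14 dB is 18 dB over -32 dB; at 6:1 that becomes 3 dB over, giving -29 dB.
Stage 2: overshoot 3 dB → 3/6 = 0.5 dB → -31.5 dB.

-31.5 dB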